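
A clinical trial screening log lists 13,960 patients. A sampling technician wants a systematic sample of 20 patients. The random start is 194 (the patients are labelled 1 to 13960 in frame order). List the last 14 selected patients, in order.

k = N/n = 13960/20 = 698
7th selection = 194 + 6×698 = 4382
8th: 4382 + 698 = 5080
9th: 5080 + 698 = 5778
10th: 5778 + 698 = 6476
11th: 6476 + 698 = 7174
12th: 7174 + 698 = 7872
13th: 7872 + 698 = 8570
14th: 8570 + 698 = 9268
15th: 9268 + 698 = 9966
16th: 9966 + 698 = 10664
17th: 10664 + 698 = 11362
18th: 11362 + 698 = 12060
19th: 12060 + 698 = 12758
20th: 12758 + 698 = 13456

4382, 5080, 5778, 6476, 7174, 7872, 8570, 9268, 9966, 10664, 11362, 12060, 12758, 13456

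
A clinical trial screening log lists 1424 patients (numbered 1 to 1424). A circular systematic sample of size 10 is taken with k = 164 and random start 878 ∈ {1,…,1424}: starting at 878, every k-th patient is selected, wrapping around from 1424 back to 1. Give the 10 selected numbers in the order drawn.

Selection 1: 878
Selection 2: 878 + 164 = 1042
Selection 3: 1042 + 164 = 1206
Selection 4: 1206 + 164 = 1370
Selection 5: 1370 + 164 = 1534 → 1534 − 1424 = 110
Selection 6: 110 + 164 = 274
Selection 7: 274 + 164 = 438
Selection 8: 438 + 164 = 602
Selection 9: 602 + 164 = 766
Selection 10: 766 + 164 = 930

878, 1042, 1206, 1370, 110, 274, 438, 602, 766, 930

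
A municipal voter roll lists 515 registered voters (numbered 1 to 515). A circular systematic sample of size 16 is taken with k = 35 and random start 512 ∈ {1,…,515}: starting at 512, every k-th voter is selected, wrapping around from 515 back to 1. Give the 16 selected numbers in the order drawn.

512, 32, 67, 102, 137, 172, 207, 242, 277, 312, 347, 382, 417, 452, 487, 7

Selection 1: 512
Selection 2: 512 + 35 = 547 → 547 − 515 = 32
Selection 3: 32 + 35 = 67
Selection 4: 67 + 35 = 102
Selection 5: 102 + 35 = 137
Selection 6: 137 + 35 = 172
Selection 7: 172 + 35 = 207
Selection 8: 207 + 35 = 242
Selection 9: 242 + 35 = 277
Selection 10: 277 + 35 = 312
Selection 11: 312 + 35 = 347
Selection 12: 347 + 35 = 382
Selection 13: 382 + 35 = 417
Selection 14: 417 + 35 = 452
Selection 15: 452 + 35 = 487
Selection 16: 487 + 35 = 522 → 522 − 515 = 7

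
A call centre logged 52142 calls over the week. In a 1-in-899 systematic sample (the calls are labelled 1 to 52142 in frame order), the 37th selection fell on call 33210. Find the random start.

846

k = 899
r = 33210 − (37−1)×899 = 33210 − 32364 = 846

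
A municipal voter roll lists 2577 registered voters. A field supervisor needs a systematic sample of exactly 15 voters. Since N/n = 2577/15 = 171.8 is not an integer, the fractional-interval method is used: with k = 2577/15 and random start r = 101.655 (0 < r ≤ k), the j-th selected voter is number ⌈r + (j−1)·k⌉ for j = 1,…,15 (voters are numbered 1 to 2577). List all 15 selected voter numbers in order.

j=1: r + 0k = 101.655 → ⌈·⌉ = 102
j=2: r + 1k = 273.455 → ⌈·⌉ = 274
j=3: r + 2k = 445.255 → ⌈·⌉ = 446
j=4: r + 3k = 617.055 → ⌈·⌉ = 618
j=5: r + 4k = 788.855 → ⌈·⌉ = 789
j=6: r + 5k = 960.655 → ⌈·⌉ = 961
j=7: r + 6k = 1132.455 → ⌈·⌉ = 1133
j=8: r + 7k = 1304.255 → ⌈·⌉ = 1305
j=9: r + 8k = 1476.055 → ⌈·⌉ = 1477
j=10: r + 9k = 1647.855 → ⌈·⌉ = 1648
j=11: r + 10k = 1819.655 → ⌈·⌉ = 1820
j=12: r + 11k = 1991.455 → ⌈·⌉ = 1992
j=13: r + 12k = 2163.255 → ⌈·⌉ = 2164
j=14: r + 13k = 2335.055 → ⌈·⌉ = 2336
j=15: r + 14k = 2506.855 → ⌈·⌉ = 2507

102, 274, 446, 618, 789, 961, 1133, 1305, 1477, 1648, 1820, 1992, 2164, 2336, 2507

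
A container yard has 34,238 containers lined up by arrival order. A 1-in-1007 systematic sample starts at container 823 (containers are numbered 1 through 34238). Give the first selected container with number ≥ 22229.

22977

k = 1007
Steps past start: ⌈(22229 − 823)/1007⌉ = ⌈21406/1007⌉ = 22
Selected container: 823 + 22×1007 = 22977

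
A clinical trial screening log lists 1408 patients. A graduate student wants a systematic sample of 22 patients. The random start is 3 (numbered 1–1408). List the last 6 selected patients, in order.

k = N/n = 1408/22 = 64
17th selection = 3 + 16×64 = 1027
18th: 1027 + 64 = 1091
19th: 1091 + 64 = 1155
20th: 1155 + 64 = 1219
21st: 1219 + 64 = 1283
22nd: 1283 + 64 = 1347

1027, 1091, 1155, 1219, 1283, 1347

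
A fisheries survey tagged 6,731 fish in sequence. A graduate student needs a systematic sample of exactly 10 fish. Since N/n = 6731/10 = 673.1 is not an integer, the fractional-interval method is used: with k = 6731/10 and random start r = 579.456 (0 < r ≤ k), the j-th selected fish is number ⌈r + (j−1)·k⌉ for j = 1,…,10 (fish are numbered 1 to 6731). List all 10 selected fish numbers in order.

580, 1253, 1926, 2599, 3272, 3945, 4619, 5292, 5965, 6638

j=1: r + 0k = 579.456 → ⌈·⌉ = 580
j=2: r + 1k = 1252.556 → ⌈·⌉ = 1253
j=3: r + 2k = 1925.656 → ⌈·⌉ = 1926
j=4: r + 3k = 2598.756 → ⌈·⌉ = 2599
j=5: r + 4k = 3271.856 → ⌈·⌉ = 3272
j=6: r + 5k = 3944.956 → ⌈·⌉ = 3945
j=7: r + 6k = 4618.056 → ⌈·⌉ = 4619
j=8: r + 7k = 5291.156 → ⌈·⌉ = 5292
j=9: r + 8k = 5964.256 → ⌈·⌉ = 5965
j=10: r + 9k = 6637.356 → ⌈·⌉ = 6638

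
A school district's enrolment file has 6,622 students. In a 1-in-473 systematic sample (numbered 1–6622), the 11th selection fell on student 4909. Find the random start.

179

k = 473
r = 4909 − (11−1)×473 = 4909 − 4730 = 179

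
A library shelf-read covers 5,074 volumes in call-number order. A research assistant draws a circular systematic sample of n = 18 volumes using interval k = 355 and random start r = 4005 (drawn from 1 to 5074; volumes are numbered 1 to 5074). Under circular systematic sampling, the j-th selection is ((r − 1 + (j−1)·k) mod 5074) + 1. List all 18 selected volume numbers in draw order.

Selection 1: 4005
Selection 2: 4005 + 355 = 4360
Selection 3: 4360 + 355 = 4715
Selection 4: 4715 + 355 = 5070
Selection 5: 5070 + 355 = 5425 → 5425 − 5074 = 351
Selection 6: 351 + 355 = 706
Selection 7: 706 + 355 = 1061
Selection 8: 1061 + 355 = 1416
Selection 9: 1416 + 355 = 1771
Selection 10: 1771 + 355 = 2126
Selection 11: 2126 + 355 = 2481
Selection 12: 2481 + 355 = 2836
Selection 13: 2836 + 355 = 3191
Selection 14: 3191 + 355 = 3546
Selection 15: 3546 + 355 = 3901
Selection 16: 3901 + 355 = 4256
Selection 17: 4256 + 355 = 4611
Selection 18: 4611 + 355 = 4966

4005, 4360, 4715, 5070, 351, 706, 1061, 1416, 1771, 2126, 2481, 2836, 3191, 3546, 3901, 4256, 4611, 4966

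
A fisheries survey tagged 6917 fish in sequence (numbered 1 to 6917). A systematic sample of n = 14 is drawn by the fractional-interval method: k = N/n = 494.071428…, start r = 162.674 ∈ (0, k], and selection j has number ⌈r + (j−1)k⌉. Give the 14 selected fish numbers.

j=1: r + 0k = 162.674 → ⌈·⌉ = 163
j=2: r + 1k = 656.745428… → ⌈·⌉ = 657
j=3: r + 2k = 1150.816857… → ⌈·⌉ = 1151
j=4: r + 3k = 1644.888285… → ⌈·⌉ = 1645
j=5: r + 4k = 2138.959714… → ⌈·⌉ = 2139
j=6: r + 5k = 2633.031142… → ⌈·⌉ = 2634
j=7: r + 6k = 3127.102571… → ⌈·⌉ = 3128
j=8: r + 7k = 3621.174 → ⌈·⌉ = 3622
j=9: r + 8k = 4115.245428… → ⌈·⌉ = 4116
j=10: r + 9k = 4609.316857… → ⌈·⌉ = 4610
j=11: r + 10k = 5103.388285… → ⌈·⌉ = 5104
j=12: r + 11k = 5597.459714… → ⌈·⌉ = 5598
j=13: r + 12k = 6091.531142… → ⌈·⌉ = 6092
j=14: r + 13k = 6585.602571… → ⌈·⌉ = 6586

163, 657, 1151, 1645, 2139, 2634, 3128, 3622, 4116, 4610, 5104, 5598, 6092, 6586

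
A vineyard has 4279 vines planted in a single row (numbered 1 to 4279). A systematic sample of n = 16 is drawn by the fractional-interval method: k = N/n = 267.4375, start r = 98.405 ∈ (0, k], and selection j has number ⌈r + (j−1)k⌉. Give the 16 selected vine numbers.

j=1: r + 0k = 98.405 → ⌈·⌉ = 99
j=2: r + 1k = 365.8425 → ⌈·⌉ = 366
j=3: r + 2k = 633.28 → ⌈·⌉ = 634
j=4: r + 3k = 900.7175 → ⌈·⌉ = 901
j=5: r + 4k = 1168.155 → ⌈·⌉ = 1169
j=6: r + 5k = 1435.5925 → ⌈·⌉ = 1436
j=7: r + 6k = 1703.03 → ⌈·⌉ = 1704
j=8: r + 7k = 1970.4675 → ⌈·⌉ = 1971
j=9: r + 8k = 2237.905 → ⌈·⌉ = 2238
j=10: r + 9k = 2505.3425 → ⌈·⌉ = 2506
j=11: r + 10k = 2772.78 → ⌈·⌉ = 2773
j=12: r + 11k = 3040.2175 → ⌈·⌉ = 3041
j=13: r + 12k = 3307.655 → ⌈·⌉ = 3308
j=14: r + 13k = 3575.0925 → ⌈·⌉ = 3576
j=15: r + 14k = 3842.53 → ⌈·⌉ = 3843
j=16: r + 15k = 4109.9675 → ⌈·⌉ = 4110

99, 366, 634, 901, 1169, 1436, 1704, 1971, 2238, 2506, 2773, 3041, 3308, 3576, 3843, 4110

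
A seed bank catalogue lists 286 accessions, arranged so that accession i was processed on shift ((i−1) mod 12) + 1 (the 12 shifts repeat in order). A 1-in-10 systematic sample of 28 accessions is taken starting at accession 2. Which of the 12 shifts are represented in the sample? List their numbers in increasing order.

Consecutive selections differ by k = 10, so their shift numbers differ by 10 mod 12 = 10.
gcd(10, 12) = 2, so the sample visits 12/2 = 6 distinct residues mod 12.
Start 2 is shift 2; the shifts hit are 2, 4, 6, 8, 10, 12.

2, 4, 6, 8, 10, 12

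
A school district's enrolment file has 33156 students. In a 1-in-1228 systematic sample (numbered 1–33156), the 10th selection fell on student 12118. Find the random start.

1066

k = 1228
r = 12118 − (10−1)×1228 = 12118 − 11052 = 1066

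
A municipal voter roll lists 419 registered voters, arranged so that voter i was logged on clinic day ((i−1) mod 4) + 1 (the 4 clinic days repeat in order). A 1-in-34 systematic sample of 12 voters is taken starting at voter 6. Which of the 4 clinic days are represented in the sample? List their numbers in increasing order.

Consecutive selections differ by k = 34, so their clinic day numbers differ by 34 mod 4 = 2.
gcd(34, 4) = 2, so the sample visits 4/2 = 2 distinct residues mod 4.
Start 6 is clinic day 2; the clinic days hit are 2, 4.

2, 4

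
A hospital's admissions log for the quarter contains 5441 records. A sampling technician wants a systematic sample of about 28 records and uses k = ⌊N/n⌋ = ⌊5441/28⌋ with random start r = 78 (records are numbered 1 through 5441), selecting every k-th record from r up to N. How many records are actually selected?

28

k = ⌊5441/28⌋ = 194
Achieved size = ⌊(5441 − 78)/194⌋ + 1 = ⌊5363/194⌋ + 1 = 27 + 1 = 28
(last selection: 78 + 27×194 = 5316 ≤ 5441; next would be 5510 > 5441)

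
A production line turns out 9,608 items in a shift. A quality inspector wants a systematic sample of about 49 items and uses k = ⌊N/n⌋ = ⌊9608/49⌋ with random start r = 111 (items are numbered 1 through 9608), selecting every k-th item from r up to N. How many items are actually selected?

49

k = ⌊9608/49⌋ = 196
Achieved size = ⌊(9608 − 111)/196⌋ + 1 = ⌊9497/196⌋ + 1 = 48 + 1 = 49
(last selection: 111 + 48×196 = 9519 ≤ 9608; next would be 9715 > 9608)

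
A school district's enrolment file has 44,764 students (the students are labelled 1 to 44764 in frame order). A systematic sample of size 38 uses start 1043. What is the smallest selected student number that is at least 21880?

k = 44764/38 = 1178
Steps past start: ⌈(21880 − 1043)/1178⌉ = ⌈20837/1178⌉ = 18
Selected student: 1043 + 18×1178 = 22247

22247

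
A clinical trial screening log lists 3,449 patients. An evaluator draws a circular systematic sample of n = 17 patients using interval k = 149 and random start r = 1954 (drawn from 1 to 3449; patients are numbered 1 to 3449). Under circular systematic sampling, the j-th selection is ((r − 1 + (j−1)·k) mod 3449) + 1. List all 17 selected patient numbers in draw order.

Selection 1: 1954
Selection 2: 1954 + 149 = 2103
Selection 3: 2103 + 149 = 2252
Selection 4: 2252 + 149 = 2401
Selection 5: 2401 + 149 = 2550
Selection 6: 2550 + 149 = 2699
Selection 7: 2699 + 149 = 2848
Selection 8: 2848 + 149 = 2997
Selection 9: 2997 + 149 = 3146
Selection 10: 3146 + 149 = 3295
Selection 11: 3295 + 149 = 3444
Selection 12: 3444 + 149 = 3593 → 3593 − 3449 = 144
Selection 13: 144 + 149 = 293
Selection 14: 293 + 149 = 442
Selection 15: 442 + 149 = 591
Selection 16: 591 + 149 = 740
Selection 17: 740 + 149 = 889

1954, 2103, 2252, 2401, 2550, 2699, 2848, 2997, 3146, 3295, 3444, 144, 293, 442, 591, 740, 889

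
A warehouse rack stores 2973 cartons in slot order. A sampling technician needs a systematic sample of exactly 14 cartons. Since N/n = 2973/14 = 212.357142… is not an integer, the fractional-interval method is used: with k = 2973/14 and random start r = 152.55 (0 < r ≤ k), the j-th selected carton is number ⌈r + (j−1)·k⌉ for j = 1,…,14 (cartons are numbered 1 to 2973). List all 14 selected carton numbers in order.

153, 365, 578, 790, 1002, 1215, 1427, 1640, 1852, 2064, 2277, 2489, 2701, 2914

j=1: r + 0k = 152.55 → ⌈·⌉ = 153
j=2: r + 1k = 364.907142… → ⌈·⌉ = 365
j=3: r + 2k = 577.264285… → ⌈·⌉ = 578
j=4: r + 3k = 789.621428… → ⌈·⌉ = 790
j=5: r + 4k = 1001.978571… → ⌈·⌉ = 1002
j=6: r + 5k = 1214.335714… → ⌈·⌉ = 1215
j=7: r + 6k = 1426.692857… → ⌈·⌉ = 1427
j=8: r + 7k = 1639.05 → ⌈·⌉ = 1640
j=9: r + 8k = 1851.407142… → ⌈·⌉ = 1852
j=10: r + 9k = 2063.764285… → ⌈·⌉ = 2064
j=11: r + 10k = 2276.121428… → ⌈·⌉ = 2277
j=12: r + 11k = 2488.478571… → ⌈·⌉ = 2489
j=13: r + 12k = 2700.835714… → ⌈·⌉ = 2701
j=14: r + 13k = 2913.192857… → ⌈·⌉ = 2914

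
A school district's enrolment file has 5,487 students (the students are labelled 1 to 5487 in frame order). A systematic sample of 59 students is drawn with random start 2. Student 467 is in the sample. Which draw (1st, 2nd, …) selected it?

k = 5487/59 = 93
position = (467 − 2)/93 + 1 = 465/93 + 1 = 5 + 1 = 6

6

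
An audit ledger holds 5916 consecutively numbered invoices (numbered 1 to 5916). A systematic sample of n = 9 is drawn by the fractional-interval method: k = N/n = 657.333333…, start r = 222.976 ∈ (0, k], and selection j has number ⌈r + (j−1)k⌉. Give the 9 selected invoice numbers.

223, 881, 1538, 2195, 2853, 3510, 4167, 4825, 5482

j=1: r + 0k = 222.976 → ⌈·⌉ = 223
j=2: r + 1k = 880.309333… → ⌈·⌉ = 881
j=3: r + 2k = 1537.642666… → ⌈·⌉ = 1538
j=4: r + 3k = 2194.976 → ⌈·⌉ = 2195
j=5: r + 4k = 2852.309333… → ⌈·⌉ = 2853
j=6: r + 5k = 3509.642666… → ⌈·⌉ = 3510
j=7: r + 6k = 4166.976 → ⌈·⌉ = 4167
j=8: r + 7k = 4824.309333… → ⌈·⌉ = 4825
j=9: r + 8k = 5481.642666… → ⌈·⌉ = 5482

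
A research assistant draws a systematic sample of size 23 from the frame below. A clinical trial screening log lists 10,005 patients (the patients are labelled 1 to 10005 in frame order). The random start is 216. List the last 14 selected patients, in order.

k = N/n = 10005/23 = 435
10th selection = 216 + 9×435 = 4131
11th: 4131 + 435 = 4566
12th: 4566 + 435 = 5001
13th: 5001 + 435 = 5436
14th: 5436 + 435 = 5871
15th: 5871 + 435 = 6306
16th: 6306 + 435 = 6741
17th: 6741 + 435 = 7176
18th: 7176 + 435 = 7611
19th: 7611 + 435 = 8046
20th: 8046 + 435 = 8481
21st: 8481 + 435 = 8916
22nd: 8916 + 435 = 9351
23rd: 9351 + 435 = 9786

4131, 4566, 5001, 5436, 5871, 6306, 6741, 7176, 7611, 8046, 8481, 8916, 9351, 9786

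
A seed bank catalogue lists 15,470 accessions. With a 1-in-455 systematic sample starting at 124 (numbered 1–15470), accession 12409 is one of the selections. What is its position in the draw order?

28

k = 455
position = (12409 − 124)/455 + 1 = 12285/455 + 1 = 27 + 1 = 28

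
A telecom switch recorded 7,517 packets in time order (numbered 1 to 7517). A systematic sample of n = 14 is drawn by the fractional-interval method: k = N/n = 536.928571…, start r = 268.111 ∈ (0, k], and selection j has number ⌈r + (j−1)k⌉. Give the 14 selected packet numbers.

j=1: r + 0k = 268.111 → ⌈·⌉ = 269
j=2: r + 1k = 805.039571… → ⌈·⌉ = 806
j=3: r + 2k = 1341.968142… → ⌈·⌉ = 1342
j=4: r + 3k = 1878.896714… → ⌈·⌉ = 1879
j=5: r + 4k = 2415.825285… → ⌈·⌉ = 2416
j=6: r + 5k = 2952.753857… → ⌈·⌉ = 2953
j=7: r + 6k = 3489.682428… → ⌈·⌉ = 3490
j=8: r + 7k = 4026.611 → ⌈·⌉ = 4027
j=9: r + 8k = 4563.539571… → ⌈·⌉ = 4564
j=10: r + 9k = 5100.468142… → ⌈·⌉ = 5101
j=11: r + 10k = 5637.396714… → ⌈·⌉ = 5638
j=12: r + 11k = 6174.325285… → ⌈·⌉ = 6175
j=13: r + 12k = 6711.253857… → ⌈·⌉ = 6712
j=14: r + 13k = 7248.182428… → ⌈·⌉ = 7249

269, 806, 1342, 1879, 2416, 2953, 3490, 4027, 4564, 5101, 5638, 6175, 6712, 7249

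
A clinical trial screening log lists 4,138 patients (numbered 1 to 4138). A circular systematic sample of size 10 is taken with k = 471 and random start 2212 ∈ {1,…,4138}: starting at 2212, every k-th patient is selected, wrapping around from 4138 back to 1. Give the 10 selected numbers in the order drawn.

Selection 1: 2212
Selection 2: 2212 + 471 = 2683
Selection 3: 2683 + 471 = 3154
Selection 4: 3154 + 471 = 3625
Selection 5: 3625 + 471 = 4096
Selection 6: 4096 + 471 = 4567 → 4567 − 4138 = 429
Selection 7: 429 + 471 = 900
Selection 8: 900 + 471 = 1371
Selection 9: 1371 + 471 = 1842
Selection 10: 1842 + 471 = 2313

2212, 2683, 3154, 3625, 4096, 429, 900, 1371, 1842, 2313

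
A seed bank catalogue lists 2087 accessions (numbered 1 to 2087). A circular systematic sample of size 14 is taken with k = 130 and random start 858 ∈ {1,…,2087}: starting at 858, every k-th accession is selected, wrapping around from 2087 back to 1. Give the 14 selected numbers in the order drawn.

858, 988, 1118, 1248, 1378, 1508, 1638, 1768, 1898, 2028, 71, 201, 331, 461

Selection 1: 858
Selection 2: 858 + 130 = 988
Selection 3: 988 + 130 = 1118
Selection 4: 1118 + 130 = 1248
Selection 5: 1248 + 130 = 1378
Selection 6: 1378 + 130 = 1508
Selection 7: 1508 + 130 = 1638
Selection 8: 1638 + 130 = 1768
Selection 9: 1768 + 130 = 1898
Selection 10: 1898 + 130 = 2028
Selection 11: 2028 + 130 = 2158 → 2158 − 2087 = 71
Selection 12: 71 + 130 = 201
Selection 13: 201 + 130 = 331
Selection 14: 331 + 130 = 461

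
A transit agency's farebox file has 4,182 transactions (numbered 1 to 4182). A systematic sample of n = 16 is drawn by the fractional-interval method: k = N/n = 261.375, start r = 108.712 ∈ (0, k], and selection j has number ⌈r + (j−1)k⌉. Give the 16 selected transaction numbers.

j=1: r + 0k = 108.712 → ⌈·⌉ = 109
j=2: r + 1k = 370.087 → ⌈·⌉ = 371
j=3: r + 2k = 631.462 → ⌈·⌉ = 632
j=4: r + 3k = 892.837 → ⌈·⌉ = 893
j=5: r + 4k = 1154.212 → ⌈·⌉ = 1155
j=6: r + 5k = 1415.587 → ⌈·⌉ = 1416
j=7: r + 6k = 1676.962 → ⌈·⌉ = 1677
j=8: r + 7k = 1938.337 → ⌈·⌉ = 1939
j=9: r + 8k = 2199.712 → ⌈·⌉ = 2200
j=10: r + 9k = 2461.087 → ⌈·⌉ = 2462
j=11: r + 10k = 2722.462 → ⌈·⌉ = 2723
j=12: r + 11k = 2983.837 → ⌈·⌉ = 2984
j=13: r + 12k = 3245.212 → ⌈·⌉ = 3246
j=14: r + 13k = 3506.587 → ⌈·⌉ = 3507
j=15: r + 14k = 3767.962 → ⌈·⌉ = 3768
j=16: r + 15k = 4029.337 → ⌈·⌉ = 4030

109, 371, 632, 893, 1155, 1416, 1677, 1939, 2200, 2462, 2723, 2984, 3246, 3507, 3768, 4030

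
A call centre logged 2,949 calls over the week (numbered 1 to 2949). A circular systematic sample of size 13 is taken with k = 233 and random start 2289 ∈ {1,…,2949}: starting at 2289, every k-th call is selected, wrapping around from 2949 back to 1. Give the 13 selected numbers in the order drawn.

2289, 2522, 2755, 39, 272, 505, 738, 971, 1204, 1437, 1670, 1903, 2136

Selection 1: 2289
Selection 2: 2289 + 233 = 2522
Selection 3: 2522 + 233 = 2755
Selection 4: 2755 + 233 = 2988 → 2988 − 2949 = 39
Selection 5: 39 + 233 = 272
Selection 6: 272 + 233 = 505
Selection 7: 505 + 233 = 738
Selection 8: 738 + 233 = 971
Selection 9: 971 + 233 = 1204
Selection 10: 1204 + 233 = 1437
Selection 11: 1437 + 233 = 1670
Selection 12: 1670 + 233 = 1903
Selection 13: 1903 + 233 = 2136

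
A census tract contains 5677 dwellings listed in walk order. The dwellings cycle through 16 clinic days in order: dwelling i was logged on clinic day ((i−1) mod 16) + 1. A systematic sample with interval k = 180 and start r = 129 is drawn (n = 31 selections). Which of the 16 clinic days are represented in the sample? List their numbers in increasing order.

Consecutive selections differ by k = 180, so their clinic day numbers differ by 180 mod 16 = 4.
gcd(180, 16) = 4, so the sample visits 16/4 = 4 distinct residues mod 16.
Start 129 is clinic day 1; the clinic days hit are 1, 5, 9, 13.

1, 5, 9, 13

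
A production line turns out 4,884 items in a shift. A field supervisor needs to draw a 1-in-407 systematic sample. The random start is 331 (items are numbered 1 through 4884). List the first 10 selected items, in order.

331, 738, 1145, 1552, 1959, 2366, 2773, 3180, 3587, 3994

item 1: 331
item 2: 331 + 407 = 738
item 3: 738 + 407 = 1145
item 4: 1145 + 407 = 1552
item 5: 1552 + 407 = 1959
item 6: 1959 + 407 = 2366
item 7: 2366 + 407 = 2773
item 8: 2773 + 407 = 3180
item 9: 3180 + 407 = 3587
item 10: 3587 + 407 = 3994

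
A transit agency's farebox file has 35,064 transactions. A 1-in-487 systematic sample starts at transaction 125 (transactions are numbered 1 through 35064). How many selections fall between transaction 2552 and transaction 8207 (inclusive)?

k = 487
First selection ≥ 2552: 125 + ⌈(2552−125)/487⌉·487 = 125 + 5×487 = 2560
Last selection ≤ 8207: 125 + ⌊(8207−125)/487⌋·487 = 125 + 16×487 = 7917
Count = 16 − 5 + 1 = 12

12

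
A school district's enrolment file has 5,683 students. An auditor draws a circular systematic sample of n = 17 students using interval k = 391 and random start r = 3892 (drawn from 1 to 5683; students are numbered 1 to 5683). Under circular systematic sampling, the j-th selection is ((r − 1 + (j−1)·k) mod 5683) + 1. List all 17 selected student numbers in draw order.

3892, 4283, 4674, 5065, 5456, 164, 555, 946, 1337, 1728, 2119, 2510, 2901, 3292, 3683, 4074, 4465

Selection 1: 3892
Selection 2: 3892 + 391 = 4283
Selection 3: 4283 + 391 = 4674
Selection 4: 4674 + 391 = 5065
Selection 5: 5065 + 391 = 5456
Selection 6: 5456 + 391 = 5847 → 5847 − 5683 = 164
Selection 7: 164 + 391 = 555
Selection 8: 555 + 391 = 946
Selection 9: 946 + 391 = 1337
Selection 10: 1337 + 391 = 1728
Selection 11: 1728 + 391 = 2119
Selection 12: 2119 + 391 = 2510
Selection 13: 2510 + 391 = 2901
Selection 14: 2901 + 391 = 3292
Selection 15: 3292 + 391 = 3683
Selection 16: 3683 + 391 = 4074
Selection 17: 4074 + 391 = 4465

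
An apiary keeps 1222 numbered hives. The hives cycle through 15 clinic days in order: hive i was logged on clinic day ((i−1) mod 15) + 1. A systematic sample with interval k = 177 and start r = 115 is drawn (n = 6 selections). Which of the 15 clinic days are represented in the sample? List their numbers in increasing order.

1, 4, 7, 10, 13

Consecutive selections differ by k = 177, so their clinic day numbers differ by 177 mod 15 = 12.
gcd(177, 15) = 3, so the sample visits 15/3 = 5 distinct residues mod 15.
Start 115 is clinic day 10; the clinic days hit are 1, 4, 7, 10, 13.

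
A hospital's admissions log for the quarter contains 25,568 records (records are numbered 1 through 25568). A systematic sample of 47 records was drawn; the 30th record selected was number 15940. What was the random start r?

164

k = 25568/47 = 544
r = 15940 − (30−1)×544 = 15940 − 15776 = 164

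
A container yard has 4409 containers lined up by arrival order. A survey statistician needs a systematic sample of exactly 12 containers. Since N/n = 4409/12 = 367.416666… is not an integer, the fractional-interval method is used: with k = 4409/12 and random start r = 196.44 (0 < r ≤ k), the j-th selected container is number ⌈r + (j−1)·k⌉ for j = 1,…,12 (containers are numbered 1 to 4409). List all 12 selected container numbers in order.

j=1: r + 0k = 196.44 → ⌈·⌉ = 197
j=2: r + 1k = 563.856666… → ⌈·⌉ = 564
j=3: r + 2k = 931.273333… → ⌈·⌉ = 932
j=4: r + 3k = 1298.69 → ⌈·⌉ = 1299
j=5: r + 4k = 1666.106666… → ⌈·⌉ = 1667
j=6: r + 5k = 2033.523333… → ⌈·⌉ = 2034
j=7: r + 6k = 2400.94 → ⌈·⌉ = 2401
j=8: r + 7k = 2768.356666… → ⌈·⌉ = 2769
j=9: r + 8k = 3135.773333… → ⌈·⌉ = 3136
j=10: r + 9k = 3503.19 → ⌈·⌉ = 3504
j=11: r + 10k = 3870.606666… → ⌈·⌉ = 3871
j=12: r + 11k = 4238.023333… → ⌈·⌉ = 4239

197, 564, 932, 1299, 1667, 2034, 2401, 2769, 3136, 3504, 3871, 4239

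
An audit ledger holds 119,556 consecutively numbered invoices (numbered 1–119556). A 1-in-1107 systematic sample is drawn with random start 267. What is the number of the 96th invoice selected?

k = 1107
96th selection = r + (96−1)·k = 267 + 95×1107 = 267 + 105165 = 105432

105432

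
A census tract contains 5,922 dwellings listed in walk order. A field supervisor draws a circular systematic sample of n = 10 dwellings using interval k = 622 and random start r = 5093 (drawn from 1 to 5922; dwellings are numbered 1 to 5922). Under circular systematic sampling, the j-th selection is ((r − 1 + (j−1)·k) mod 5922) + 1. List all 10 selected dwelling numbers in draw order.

Selection 1: 5093
Selection 2: 5093 + 622 = 5715
Selection 3: 5715 + 622 = 6337 → 6337 − 5922 = 415
Selection 4: 415 + 622 = 1037
Selection 5: 1037 + 622 = 1659
Selection 6: 1659 + 622 = 2281
Selection 7: 2281 + 622 = 2903
Selection 8: 2903 + 622 = 3525
Selection 9: 3525 + 622 = 4147
Selection 10: 4147 + 622 = 4769

5093, 5715, 415, 1037, 1659, 2281, 2903, 3525, 4147, 4769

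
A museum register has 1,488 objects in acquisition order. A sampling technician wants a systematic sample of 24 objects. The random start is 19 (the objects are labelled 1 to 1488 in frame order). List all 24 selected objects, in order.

19, 81, 143, 205, 267, 329, 391, 453, 515, 577, 639, 701, 763, 825, 887, 949, 1011, 1073, 1135, 1197, 1259, 1321, 1383, 1445

k = N/n = 1488/24 = 62
object 1: 19
object 2: 19 + 62 = 81
object 3: 81 + 62 = 143
object 4: 143 + 62 = 205
object 5: 205 + 62 = 267
object 6: 267 + 62 = 329
object 7: 329 + 62 = 391
object 8: 391 + 62 = 453
object 9: 453 + 62 = 515
object 10: 515 + 62 = 577
object 11: 577 + 62 = 639
object 12: 639 + 62 = 701
object 13: 701 + 62 = 763
object 14: 763 + 62 = 825
object 15: 825 + 62 = 887
object 16: 887 + 62 = 949
object 17: 949 + 62 = 1011
object 18: 1011 + 62 = 1073
object 19: 1073 + 62 = 1135
object 20: 1135 + 62 = 1197
object 21: 1197 + 62 = 1259
object 22: 1259 + 62 = 1321
object 23: 1321 + 62 = 1383
object 24: 1383 + 62 = 1445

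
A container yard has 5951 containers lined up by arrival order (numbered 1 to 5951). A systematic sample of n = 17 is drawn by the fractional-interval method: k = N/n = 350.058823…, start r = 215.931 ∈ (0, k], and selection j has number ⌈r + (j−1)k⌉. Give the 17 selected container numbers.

j=1: r + 0k = 215.931 → ⌈·⌉ = 216
j=2: r + 1k = 565.989823… → ⌈·⌉ = 566
j=3: r + 2k = 916.048647… → ⌈·⌉ = 917
j=4: r + 3k = 1266.107470… → ⌈·⌉ = 1267
j=5: r + 4k = 1616.166294… → ⌈·⌉ = 1617
j=6: r + 5k = 1966.225117… → ⌈·⌉ = 1967
j=7: r + 6k = 2316.283941… → ⌈·⌉ = 2317
j=8: r + 7k = 2666.342764… → ⌈·⌉ = 2667
j=9: r + 8k = 3016.401588… → ⌈·⌉ = 3017
j=10: r + 9k = 3366.460411… → ⌈·⌉ = 3367
j=11: r + 10k = 3716.519235… → ⌈·⌉ = 3717
j=12: r + 11k = 4066.578058… → ⌈·⌉ = 4067
j=13: r + 12k = 4416.636882… → ⌈·⌉ = 4417
j=14: r + 13k = 4766.695705… → ⌈·⌉ = 4767
j=15: r + 14k = 5116.754529… → ⌈·⌉ = 5117
j=16: r + 15k = 5466.813352… → ⌈·⌉ = 5467
j=17: r + 16k = 5816.872176… → ⌈·⌉ = 5817

216, 566, 917, 1267, 1617, 1967, 2317, 2667, 3017, 3367, 3717, 4067, 4417, 4767, 5117, 5467, 5817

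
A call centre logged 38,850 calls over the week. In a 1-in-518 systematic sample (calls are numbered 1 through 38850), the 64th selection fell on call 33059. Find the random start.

425

k = 518
r = 33059 − (64−1)×518 = 33059 − 32634 = 425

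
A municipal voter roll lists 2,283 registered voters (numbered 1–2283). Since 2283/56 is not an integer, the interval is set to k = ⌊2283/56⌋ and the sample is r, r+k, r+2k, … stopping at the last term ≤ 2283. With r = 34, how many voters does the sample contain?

57

k = ⌊2283/56⌋ = 40
Achieved size = ⌊(2283 − 34)/40⌋ + 1 = ⌊2249/40⌋ + 1 = 56 + 1 = 57
(last selection: 34 + 56×40 = 2274 ≤ 2283; next would be 2314 > 2283)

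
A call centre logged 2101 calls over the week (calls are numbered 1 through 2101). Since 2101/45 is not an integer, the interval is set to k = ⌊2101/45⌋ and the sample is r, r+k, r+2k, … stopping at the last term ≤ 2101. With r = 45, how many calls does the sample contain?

45

k = ⌊2101/45⌋ = 46
Achieved size = ⌊(2101 − 45)/46⌋ + 1 = ⌊2056/46⌋ + 1 = 44 + 1 = 45
(last selection: 45 + 44×46 = 2069 ≤ 2101; next would be 2115 > 2101)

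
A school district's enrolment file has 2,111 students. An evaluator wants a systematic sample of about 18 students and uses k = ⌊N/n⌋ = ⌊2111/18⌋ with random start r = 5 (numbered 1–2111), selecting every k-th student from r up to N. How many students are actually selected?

k = ⌊2111/18⌋ = 117
Achieved size = ⌊(2111 − 5)/117⌋ + 1 = ⌊2106/117⌋ + 1 = 18 + 1 = 19
(last selection: 5 + 18×117 = 2111 ≤ 2111; next would be 2228 > 2111)

19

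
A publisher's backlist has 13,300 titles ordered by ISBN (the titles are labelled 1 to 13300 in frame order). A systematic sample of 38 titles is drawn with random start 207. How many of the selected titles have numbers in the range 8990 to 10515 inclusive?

4

k = 13300/38 = 350
First selection ≥ 8990: 207 + ⌈(8990−207)/350⌉·350 = 207 + 26×350 = 9307
Last selection ≤ 10515: 207 + ⌊(10515−207)/350⌋·350 = 207 + 29×350 = 10357
Count = 29 − 26 + 1 = 4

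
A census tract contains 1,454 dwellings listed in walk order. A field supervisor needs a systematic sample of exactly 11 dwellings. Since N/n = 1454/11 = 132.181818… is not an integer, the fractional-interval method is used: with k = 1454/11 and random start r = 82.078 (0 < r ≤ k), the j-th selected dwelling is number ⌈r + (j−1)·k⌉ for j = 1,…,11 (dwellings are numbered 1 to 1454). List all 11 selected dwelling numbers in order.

j=1: r + 0k = 82.078 → ⌈·⌉ = 83
j=2: r + 1k = 214.259818… → ⌈·⌉ = 215
j=3: r + 2k = 346.441636… → ⌈·⌉ = 347
j=4: r + 3k = 478.623454… → ⌈·⌉ = 479
j=5: r + 4k = 610.805272… → ⌈·⌉ = 611
j=6: r + 5k = 742.987090… → ⌈·⌉ = 743
j=7: r + 6k = 875.168909… → ⌈·⌉ = 876
j=8: r + 7k = 1007.350727… → ⌈·⌉ = 1008
j=9: r + 8k = 1139.532545… → ⌈·⌉ = 1140
j=10: r + 9k = 1271.714363… → ⌈·⌉ = 1272
j=11: r + 10k = 1403.896181… → ⌈·⌉ = 1404

83, 215, 347, 479, 611, 743, 876, 1008, 1140, 1272, 1404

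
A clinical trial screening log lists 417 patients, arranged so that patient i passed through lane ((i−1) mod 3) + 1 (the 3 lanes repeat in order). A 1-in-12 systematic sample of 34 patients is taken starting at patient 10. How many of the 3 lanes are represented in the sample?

1

Consecutive selections differ by k = 12, so their lane numbers differ by 12 mod 3 = 0.
gcd(12, 3) = 3, so the sample visits 3/3 = 1 distinct residues mod 3.
Start 10 is lane 1; the lanes hit are 1.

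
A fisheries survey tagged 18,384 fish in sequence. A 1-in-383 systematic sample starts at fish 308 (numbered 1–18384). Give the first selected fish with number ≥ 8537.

k = 383
Steps past start: ⌈(8537 − 308)/383⌉ = ⌈8229/383⌉ = 22
Selected fish: 308 + 22×383 = 8734

8734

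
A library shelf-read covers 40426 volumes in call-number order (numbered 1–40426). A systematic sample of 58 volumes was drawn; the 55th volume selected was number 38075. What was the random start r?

k = 40426/58 = 697
r = 38075 − (55−1)×697 = 38075 − 37638 = 437

437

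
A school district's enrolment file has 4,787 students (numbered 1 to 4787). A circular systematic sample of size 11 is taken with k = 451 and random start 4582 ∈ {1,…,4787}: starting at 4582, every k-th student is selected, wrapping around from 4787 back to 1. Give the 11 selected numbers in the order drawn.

4582, 246, 697, 1148, 1599, 2050, 2501, 2952, 3403, 3854, 4305

Selection 1: 4582
Selection 2: 4582 + 451 = 5033 → 5033 − 4787 = 246
Selection 3: 246 + 451 = 697
Selection 4: 697 + 451 = 1148
Selection 5: 1148 + 451 = 1599
Selection 6: 1599 + 451 = 2050
Selection 7: 2050 + 451 = 2501
Selection 8: 2501 + 451 = 2952
Selection 9: 2952 + 451 = 3403
Selection 10: 3403 + 451 = 3854
Selection 11: 3854 + 451 = 4305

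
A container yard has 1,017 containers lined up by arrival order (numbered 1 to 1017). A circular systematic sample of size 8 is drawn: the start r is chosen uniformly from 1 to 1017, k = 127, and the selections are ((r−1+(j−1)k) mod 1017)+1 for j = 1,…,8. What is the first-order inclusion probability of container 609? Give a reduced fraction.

8/1017

For each position j, as r ranges over 1…1017 the j-th selection hits every container exactly once, so container 609 is selected for exactly 8 of the 1017 starts.
Inclusion probability = 8/1017.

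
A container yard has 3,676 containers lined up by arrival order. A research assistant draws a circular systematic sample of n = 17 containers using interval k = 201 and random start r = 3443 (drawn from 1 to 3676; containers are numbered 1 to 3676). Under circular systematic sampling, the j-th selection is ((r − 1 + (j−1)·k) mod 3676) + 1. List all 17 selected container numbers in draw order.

Selection 1: 3443
Selection 2: 3443 + 201 = 3644
Selection 3: 3644 + 201 = 3845 → 3845 − 3676 = 169
Selection 4: 169 + 201 = 370
Selection 5: 370 + 201 = 571
Selection 6: 571 + 201 = 772
Selection 7: 772 + 201 = 973
Selection 8: 973 + 201 = 1174
Selection 9: 1174 + 201 = 1375
Selection 10: 1375 + 201 = 1576
Selection 11: 1576 + 201 = 1777
Selection 12: 1777 + 201 = 1978
Selection 13: 1978 + 201 = 2179
Selection 14: 2179 + 201 = 2380
Selection 15: 2380 + 201 = 2581
Selection 16: 2581 + 201 = 2782
Selection 17: 2782 + 201 = 2983

3443, 3644, 169, 370, 571, 772, 973, 1174, 1375, 1576, 1777, 1978, 2179, 2380, 2581, 2782, 2983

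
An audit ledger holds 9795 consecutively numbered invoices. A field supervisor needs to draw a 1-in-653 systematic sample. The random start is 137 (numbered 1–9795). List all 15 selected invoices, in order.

invoice 1: 137
invoice 2: 137 + 653 = 790
invoice 3: 790 + 653 = 1443
invoice 4: 1443 + 653 = 2096
invoice 5: 2096 + 653 = 2749
invoice 6: 2749 + 653 = 3402
invoice 7: 3402 + 653 = 4055
invoice 8: 4055 + 653 = 4708
invoice 9: 4708 + 653 = 5361
invoice 10: 5361 + 653 = 6014
invoice 11: 6014 + 653 = 6667
invoice 12: 6667 + 653 = 7320
invoice 13: 7320 + 653 = 7973
invoice 14: 7973 + 653 = 8626
invoice 15: 8626 + 653 = 9279

137, 790, 1443, 2096, 2749, 3402, 4055, 4708, 5361, 6014, 6667, 7320, 7973, 8626, 9279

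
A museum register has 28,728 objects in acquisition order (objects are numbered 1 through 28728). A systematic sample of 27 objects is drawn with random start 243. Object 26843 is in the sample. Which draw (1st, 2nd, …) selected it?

26

k = 28728/27 = 1064
position = (26843 − 243)/1064 + 1 = 26600/1064 + 1 = 25 + 1 = 26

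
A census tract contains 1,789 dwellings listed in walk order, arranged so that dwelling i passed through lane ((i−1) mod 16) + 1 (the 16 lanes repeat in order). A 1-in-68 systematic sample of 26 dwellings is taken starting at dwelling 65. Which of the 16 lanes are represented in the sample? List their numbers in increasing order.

Consecutive selections differ by k = 68, so their lane numbers differ by 68 mod 16 = 4.
gcd(68, 16) = 4, so the sample visits 16/4 = 4 distinct residues mod 16.
Start 65 is lane 1; the lanes hit are 1, 5, 9, 13.

1, 5, 9, 13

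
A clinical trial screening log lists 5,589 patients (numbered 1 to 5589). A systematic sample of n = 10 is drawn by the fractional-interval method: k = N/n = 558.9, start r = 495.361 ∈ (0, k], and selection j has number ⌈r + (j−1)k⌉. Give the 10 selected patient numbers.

496, 1055, 1614, 2173, 2731, 3290, 3849, 4408, 4967, 5526

j=1: r + 0k = 495.361 → ⌈·⌉ = 496
j=2: r + 1k = 1054.261 → ⌈·⌉ = 1055
j=3: r + 2k = 1613.161 → ⌈·⌉ = 1614
j=4: r + 3k = 2172.061 → ⌈·⌉ = 2173
j=5: r + 4k = 2730.961 → ⌈·⌉ = 2731
j=6: r + 5k = 3289.861 → ⌈·⌉ = 3290
j=7: r + 6k = 3848.761 → ⌈·⌉ = 3849
j=8: r + 7k = 4407.661 → ⌈·⌉ = 4408
j=9: r + 8k = 4966.561 → ⌈·⌉ = 4967
j=10: r + 9k = 5525.461 → ⌈·⌉ = 5526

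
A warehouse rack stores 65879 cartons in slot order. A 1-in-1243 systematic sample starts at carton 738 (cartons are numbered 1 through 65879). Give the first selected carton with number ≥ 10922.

11925

k = 1243
Steps past start: ⌈(10922 − 738)/1243⌉ = ⌈10184/1243⌉ = 9
Selected carton: 738 + 9×1243 = 11925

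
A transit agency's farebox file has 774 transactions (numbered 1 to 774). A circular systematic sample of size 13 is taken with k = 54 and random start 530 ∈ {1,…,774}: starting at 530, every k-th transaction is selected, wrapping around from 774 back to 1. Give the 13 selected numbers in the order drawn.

Selection 1: 530
Selection 2: 530 + 54 = 584
Selection 3: 584 + 54 = 638
Selection 4: 638 + 54 = 692
Selection 5: 692 + 54 = 746
Selection 6: 746 + 54 = 800 → 800 − 774 = 26
Selection 7: 26 + 54 = 80
Selection 8: 80 + 54 = 134
Selection 9: 134 + 54 = 188
Selection 10: 188 + 54 = 242
Selection 11: 242 + 54 = 296
Selection 12: 296 + 54 = 350
Selection 13: 350 + 54 = 404

530, 584, 638, 692, 746, 26, 80, 134, 188, 242, 296, 350, 404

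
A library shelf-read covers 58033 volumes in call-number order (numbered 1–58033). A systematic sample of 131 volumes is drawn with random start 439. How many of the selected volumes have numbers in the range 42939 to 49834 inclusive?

16

k = 58033/131 = 443
First selection ≥ 42939: 439 + ⌈(42939−439)/443⌉·443 = 439 + 96×443 = 42967
Last selection ≤ 49834: 439 + ⌊(49834−439)/443⌋·443 = 439 + 111×443 = 49612
Count = 111 − 96 + 1 = 16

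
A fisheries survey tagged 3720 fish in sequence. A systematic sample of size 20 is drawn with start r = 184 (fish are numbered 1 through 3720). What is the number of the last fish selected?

3718

k = 3720/20 = 186
20th selection = r + (20−1)·k = 184 + 19×186 = 184 + 3534 = 3718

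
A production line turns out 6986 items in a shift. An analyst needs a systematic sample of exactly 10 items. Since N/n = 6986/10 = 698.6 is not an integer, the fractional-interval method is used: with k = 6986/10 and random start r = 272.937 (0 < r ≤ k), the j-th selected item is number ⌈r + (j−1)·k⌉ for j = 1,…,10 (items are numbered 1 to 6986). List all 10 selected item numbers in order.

273, 972, 1671, 2369, 3068, 3766, 4465, 5164, 5862, 6561

j=1: r + 0k = 272.937 → ⌈·⌉ = 273
j=2: r + 1k = 971.537 → ⌈·⌉ = 972
j=3: r + 2k = 1670.137 → ⌈·⌉ = 1671
j=4: r + 3k = 2368.737 → ⌈·⌉ = 2369
j=5: r + 4k = 3067.337 → ⌈·⌉ = 3068
j=6: r + 5k = 3765.937 → ⌈·⌉ = 3766
j=7: r + 6k = 4464.537 → ⌈·⌉ = 4465
j=8: r + 7k = 5163.137 → ⌈·⌉ = 5164
j=9: r + 8k = 5861.737 → ⌈·⌉ = 5862
j=10: r + 9k = 6560.337 → ⌈·⌉ = 6561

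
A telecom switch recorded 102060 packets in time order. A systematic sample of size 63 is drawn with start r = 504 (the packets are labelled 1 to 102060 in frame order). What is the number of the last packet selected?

100944

k = 102060/63 = 1620
63rd selection = r + (63−1)·k = 504 + 62×1620 = 504 + 100440 = 100944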